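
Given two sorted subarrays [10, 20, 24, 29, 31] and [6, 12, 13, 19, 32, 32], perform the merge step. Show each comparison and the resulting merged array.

Merging process:

Compare 10 vs 6: take 6 from right. Merged: [6]
Compare 10 vs 12: take 10 from left. Merged: [6, 10]
Compare 20 vs 12: take 12 from right. Merged: [6, 10, 12]
Compare 20 vs 13: take 13 from right. Merged: [6, 10, 12, 13]
Compare 20 vs 19: take 19 from right. Merged: [6, 10, 12, 13, 19]
Compare 20 vs 32: take 20 from left. Merged: [6, 10, 12, 13, 19, 20]
Compare 24 vs 32: take 24 from left. Merged: [6, 10, 12, 13, 19, 20, 24]
Compare 29 vs 32: take 29 from left. Merged: [6, 10, 12, 13, 19, 20, 24, 29]
Compare 31 vs 32: take 31 from left. Merged: [6, 10, 12, 13, 19, 20, 24, 29, 31]
Append remaining from right: [32, 32]. Merged: [6, 10, 12, 13, 19, 20, 24, 29, 31, 32, 32]

Final merged array: [6, 10, 12, 13, 19, 20, 24, 29, 31, 32, 32]
Total comparisons: 9

The merged array is [6, 10, 12, 13, 19, 20, 24, 29, 31, 32, 32], requiring 9 comparisons. The merge step runs in O(n) time where n is the total number of elements.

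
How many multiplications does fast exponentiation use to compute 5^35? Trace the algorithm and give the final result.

Computing 5^35 by squaring (build up from 5^1; each line after the first costs one multiplication):

5^1 = 5
5^2 = (5^1)^2 = 5^2 = 25
5^4 = (5^2)^2 = 25^2 = 625
5^8 = (5^4)^2 = 625^2 = 390625
5^16 = (5^8)^2 = 390625^2 = 152587890625
5^17 = 5 * 5^16 = 5 * 152587890625 = 762939453125
5^34 = (5^17)^2 = 762939453125^2 = 582076609134674072265625
5^35 = 5 * 5^34 = 5 * 582076609134674072265625 = 2910383045673370361328125

Result: 2910383045673370361328125
Multiplications needed: 7 (7 lines after 5^1)

5^35 = 2910383045673370361328125. Using exponentiation by squaring, this requires 7 multiplications. The key idea: if the exponent is even, square the half-power; if odd, multiply by the base once.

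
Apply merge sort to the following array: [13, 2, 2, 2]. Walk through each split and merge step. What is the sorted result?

Merge sort trace:

Split: [13, 2, 2, 2] -> [13, 2] and [2, 2]
  Split: [13, 2] -> [13] and [2]
  Merge: [13] + [2] -> [2, 13]
  Split: [2, 2] -> [2] and [2]
  Merge: [2] + [2] -> [2, 2]
Merge: [2, 13] + [2, 2] -> [2, 2, 2, 13]

Final sorted array: [2, 2, 2, 13]

The merge sort proceeds by recursively splitting the array and merging sorted halves.
After all merges, the sorted array is [2, 2, 2, 13].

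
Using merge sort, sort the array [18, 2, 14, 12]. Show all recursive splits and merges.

Merge sort trace:

Split: [18, 2, 14, 12] -> [18, 2] and [14, 12]
  Split: [18, 2] -> [18] and [2]
  Merge: [18] + [2] -> [2, 18]
  Split: [14, 12] -> [14] and [12]
  Merge: [14] + [12] -> [12, 14]
Merge: [2, 18] + [12, 14] -> [2, 12, 14, 18]

Final sorted array: [2, 12, 14, 18]

The merge sort proceeds by recursively splitting the array and merging sorted halves.
After all merges, the sorted array is [2, 12, 14, 18].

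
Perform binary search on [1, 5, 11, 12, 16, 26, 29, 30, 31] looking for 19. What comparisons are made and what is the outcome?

Binary search for 19 in [1, 5, 11, 12, 16, 26, 29, 30, 31]:

lo=0, hi=8, mid=4, arr[mid]=16 -> 16 < 19, search right half
lo=5, hi=8, mid=6, arr[mid]=29 -> 29 > 19, search left half
lo=5, hi=5, mid=5, arr[mid]=26 -> 26 > 19, search left half
lo=5 > hi=4, target 19 not found

Binary search determines that 19 is not in the array after 3 comparisons. The search space was exhausted without finding the target.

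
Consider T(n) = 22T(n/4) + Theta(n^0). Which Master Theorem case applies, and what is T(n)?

Master Theorem for T(n) = 22T(n/4) + O(n^0):

a = 22, b = 4, c = 0
log_b(a) = log_4(22) = 2.2297

Case 1: c = 0 < log_4(22) = 2.2297
T(n) = O(n^(log_4 22))

For T(n) = 22T(n/4) + O(n^0): log_4(22) = 2.2297. This is Case 1 of the Master Theorem (c < log_b(a), work dominated by leaves), giving O(n^(log_4 22)).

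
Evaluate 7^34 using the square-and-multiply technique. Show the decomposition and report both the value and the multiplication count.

Computing 7^34 by squaring (build up from 7^1; each line after the first costs one multiplication):

7^1 = 7
7^2 = (7^1)^2 = 7^2 = 49
7^4 = (7^2)^2 = 49^2 = 2401
7^8 = (7^4)^2 = 2401^2 = 5764801
7^16 = (7^8)^2 = 5764801^2 = 33232930569601
7^17 = 7 * 7^16 = 7 * 33232930569601 = 232630513987207
7^34 = (7^17)^2 = 232630513987207^2 = 54116956037952111668959660849

Result: 54116956037952111668959660849
Multiplications needed: 6 (6 lines after 7^1)

7^34 = 54116956037952111668959660849. Using exponentiation by squaring, this requires 6 multiplications. The key idea: if the exponent is even, square the half-power; if odd, multiply by the base once.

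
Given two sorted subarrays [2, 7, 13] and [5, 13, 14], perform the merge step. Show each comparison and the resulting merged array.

Merging process:

Compare 2 vs 5: take 2 from left. Merged: [2]
Compare 7 vs 5: take 5 from right. Merged: [2, 5]
Compare 7 vs 13: take 7 from left. Merged: [2, 5, 7]
Compare 13 vs 13: take 13 from left. Merged: [2, 5, 7, 13]
Append remaining from right: [13, 14]. Merged: [2, 5, 7, 13, 13, 14]

Final merged array: [2, 5, 7, 13, 13, 14]
Total comparisons: 4

The merged array is [2, 5, 7, 13, 13, 14], requiring 4 comparisons. The merge step runs in O(n) time where n is the total number of elements.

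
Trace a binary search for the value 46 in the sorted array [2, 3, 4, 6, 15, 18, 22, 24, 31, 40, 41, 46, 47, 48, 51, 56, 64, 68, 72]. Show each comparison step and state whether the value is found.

Binary search for 46 in [2, 3, 4, 6, 15, 18, 22, 24, 31, 40, 41, 46, 47, 48, 51, 56, 64, 68, 72]:

lo=0, hi=18, mid=9, arr[mid]=40 -> 40 < 46, search right half
lo=10, hi=18, mid=14, arr[mid]=51 -> 51 > 46, search left half
lo=10, hi=13, mid=11, arr[mid]=46 -> Found target at index 11!

Binary search finds 46 at index 11 after 3 comparisons. The search repeatedly halves the search space by comparing with the middle element.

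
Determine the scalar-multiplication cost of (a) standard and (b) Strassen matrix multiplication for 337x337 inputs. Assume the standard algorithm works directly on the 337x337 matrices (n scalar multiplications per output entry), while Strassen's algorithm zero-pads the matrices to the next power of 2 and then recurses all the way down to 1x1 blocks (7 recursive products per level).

Matrix multiplication for 337x337 matrices:

Strassen's algorithm requires power-of-2 dimensions. Pad 337x337 to 512x512 (next power of 2).

Standard algorithm: 337^3 = 38272753 multiplications
Strassen's algorithm: 7^(log2(512)) = 7^9 = 40353607 multiplications
Difference: 38272753 - 40353607 = -2080854 (Strassen uses MORE here due to padding overhead — for small or just-over-power-of-2 n, padding can outweigh the per-level savings)

Standard: 38272753 multiplications (337^3). Strassen: 40353607 multiplications (7^9, after padding to 512x512). Strassen reduces 8 recursive multiplications to 7 at each level.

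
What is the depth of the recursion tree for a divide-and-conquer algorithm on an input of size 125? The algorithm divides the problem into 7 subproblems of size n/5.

For divide and conquer with division factor 5:

Problem sizes at each level:
Level 0: 125
Level 1: 25
Level 2: 5
Level 3: 1

The root is level 0 and the size-1 base case is level 3 (the tree spans levels 0 through 3, i.e. 4 levels counting the root), so the depth is the number of divisions: log_5(125) = 3

The recursion tree depth is log_5(125) = 3. At each level, the problem size is divided by 5, so it takes 3 divisions to reduce to a base case of size 1. The algorithm makes 7 recursive calls at each level.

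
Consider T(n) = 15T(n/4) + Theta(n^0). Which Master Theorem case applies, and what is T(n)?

Master Theorem for T(n) = 15T(n/4) + O(n^0):

a = 15, b = 4, c = 0
log_b(a) = log_4(15) = 1.9534

Case 1: c = 0 < log_4(15) = 1.9534
T(n) = O(n^(log_4 15))

For T(n) = 15T(n/4) + O(n^0): log_4(15) = 1.9534. This is Case 1 of the Master Theorem (c < log_b(a), work dominated by leaves), giving O(n^(log_4 15)).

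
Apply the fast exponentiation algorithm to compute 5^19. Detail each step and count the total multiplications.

Computing 5^19 by squaring (build up from 5^1; each line after the first costs one multiplication):

5^1 = 5
5^2 = (5^1)^2 = 5^2 = 25
5^4 = (5^2)^2 = 25^2 = 625
5^8 = (5^4)^2 = 625^2 = 390625
5^9 = 5 * 5^8 = 5 * 390625 = 1953125
5^18 = (5^9)^2 = 1953125^2 = 3814697265625
5^19 = 5 * 5^18 = 5 * 3814697265625 = 19073486328125

Result: 19073486328125
Multiplications needed: 6 (6 lines after 5^1)

5^19 = 19073486328125. Using exponentiation by squaring, this requires 6 multiplications. The key idea: if the exponent is even, square the half-power; if odd, multiply by the base once.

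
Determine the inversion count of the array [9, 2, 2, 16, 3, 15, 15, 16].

Finding inversions in [9, 2, 2, 16, 3, 15, 15, 16]:

(0, 1): arr[0]=9 > arr[1]=2
(0, 2): arr[0]=9 > arr[2]=2
(0, 4): arr[0]=9 > arr[4]=3
(3, 4): arr[3]=16 > arr[4]=3
(3, 5): arr[3]=16 > arr[5]=15
(3, 6): arr[3]=16 > arr[6]=15

Total inversions: 6

The array has 6 inversion(s): (0,1), (0,2), (0,4), (3,4), (3,5), (3,6). Each pair (i,j) satisfies i < j and arr[i] > arr[j].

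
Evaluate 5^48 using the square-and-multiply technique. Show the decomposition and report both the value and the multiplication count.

Computing 5^48 by squaring (build up from 5^1; each line after the first costs one multiplication):

5^1 = 5
5^2 = (5^1)^2 = 5^2 = 25
5^3 = 5 * 5^2 = 5 * 25 = 125
5^6 = (5^3)^2 = 125^2 = 15625
5^12 = (5^6)^2 = 15625^2 = 244140625
5^24 = (5^12)^2 = 244140625^2 = 59604644775390625
5^48 = (5^24)^2 = 59604644775390625^2 = 3552713678800500929355621337890625

Result: 3552713678800500929355621337890625
Multiplications needed: 6 (6 lines after 5^1)

5^48 = 3552713678800500929355621337890625. Using exponentiation by squaring, this requires 6 multiplications. The key idea: if the exponent is even, square the half-power; if odd, multiply by the base once.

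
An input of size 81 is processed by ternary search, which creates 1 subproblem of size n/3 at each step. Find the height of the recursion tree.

For divide and conquer with division factor 3:

Problem sizes at each level:
Level 0: 81
Level 1: 27
Level 2: 9
Level 3: 3
Level 4: 1

The root is level 0 and the size-1 base case is level 4 (the tree spans levels 0 through 4, i.e. 5 levels counting the root), so the depth is the number of divisions: log_3(81) = 4

The recursion tree depth is log_3(81) = 4. At each level, the problem size is divided by 3, so it takes 4 divisions to reduce to a base case of size 1. The algorithm makes 1 recursive call at each level.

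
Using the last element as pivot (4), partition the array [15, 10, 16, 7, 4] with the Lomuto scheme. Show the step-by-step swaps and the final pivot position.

Lomuto partition with pivot = 4:

Initial array: [15, 10, 16, 7, 4]

arr[0]=15 > 4: no swap
arr[1]=10 > 4: no swap
arr[2]=16 > 4: no swap
arr[3]=7 > 4: no swap

Place pivot at position 0: [4, 10, 16, 7, 15]
Pivot position: 0

After partitioning with pivot 4, the array becomes [4, 10, 16, 7, 15]. The pivot is placed at index 0. All elements to the left of the pivot are <= 4, and all elements to the right are > 4.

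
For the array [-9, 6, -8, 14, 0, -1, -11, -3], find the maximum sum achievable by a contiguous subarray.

Using Kadane's algorithm on [-9, 6, -8, 14, 0, -1, -11, -3]:

Scanning through the array:
Position 1 (value 6): max_ending_here = 6, max_so_far = 6
Position 2 (value -8): max_ending_here = -2, max_so_far = 6
Position 3 (value 14): max_ending_here = 14, max_so_far = 14
Position 4 (value 0): max_ending_here = 14, max_so_far = 14
Position 5 (value -1): max_ending_here = 13, max_so_far = 14
Position 6 (value -11): max_ending_here = 2, max_so_far = 14
Position 7 (value -3): max_ending_here = -1, max_so_far = 14

Maximum subarray: [14]
Maximum sum: 14

The maximum subarray is [14] with sum 14. This subarray runs from index 3 to index 3.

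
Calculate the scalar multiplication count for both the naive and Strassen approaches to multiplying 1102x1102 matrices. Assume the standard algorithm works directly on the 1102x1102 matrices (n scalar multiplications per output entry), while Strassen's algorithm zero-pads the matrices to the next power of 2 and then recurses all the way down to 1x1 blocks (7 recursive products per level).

Matrix multiplication for 1102x1102 matrices:

Strassen's algorithm requires power-of-2 dimensions. Pad 1102x1102 to 2048x2048 (next power of 2).

Standard algorithm: 1102^3 = 1338273208 multiplications
Strassen's algorithm: 7^(log2(2048)) = 7^11 = 1977326743 multiplications
Difference: 1338273208 - 1977326743 = -639053535 (Strassen uses MORE here due to padding overhead — for small or just-over-power-of-2 n, padding can outweigh the per-level savings)

Standard: 1338273208 multiplications (1102^3). Strassen: 1977326743 multiplications (7^11, after padding to 2048x2048). Strassen reduces 8 recursive multiplications to 7 at each level.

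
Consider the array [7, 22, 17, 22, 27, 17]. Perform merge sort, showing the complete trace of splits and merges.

Merge sort trace:

Split: [7, 22, 17, 22, 27, 17] -> [7, 22, 17] and [22, 27, 17]
  Split: [7, 22, 17] -> [7] and [22, 17]
    Split: [22, 17] -> [22] and [17]
    Merge: [22] + [17] -> [17, 22]
  Merge: [7] + [17, 22] -> [7, 17, 22]
  Split: [22, 27, 17] -> [22] and [27, 17]
    Split: [27, 17] -> [27] and [17]
    Merge: [27] + [17] -> [17, 27]
  Merge: [22] + [17, 27] -> [17, 22, 27]
Merge: [7, 17, 22] + [17, 22, 27] -> [7, 17, 17, 22, 22, 27]

Final sorted array: [7, 17, 17, 22, 22, 27]

The merge sort proceeds by recursively splitting the array and merging sorted halves.
After all merges, the sorted array is [7, 17, 17, 22, 22, 27].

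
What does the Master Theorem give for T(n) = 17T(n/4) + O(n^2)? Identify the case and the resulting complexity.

Master Theorem for T(n) = 17T(n/4) + O(n^2):

a = 17, b = 4, c = 2
log_b(a) = log_4(17) = 2.0437

Case 1: c = 2 < log_4(17) = 2.0437
T(n) = O(n^(log_4 17))

For T(n) = 17T(n/4) + O(n^2): log_4(17) = 2.0437. This is Case 1 of the Master Theorem (c < log_b(a), work dominated by leaves), giving O(n^(log_4 17)).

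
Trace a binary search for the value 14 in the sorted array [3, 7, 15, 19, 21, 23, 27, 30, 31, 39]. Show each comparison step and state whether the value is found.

Binary search for 14 in [3, 7, 15, 19, 21, 23, 27, 30, 31, 39]:

lo=0, hi=9, mid=4, arr[mid]=21 -> 21 > 14, search left half
lo=0, hi=3, mid=1, arr[mid]=7 -> 7 < 14, search right half
lo=2, hi=3, mid=2, arr[mid]=15 -> 15 > 14, search left half
lo=2 > hi=1, target 14 not found

Binary search determines that 14 is not in the array after 3 comparisons. The search space was exhausted without finding the target.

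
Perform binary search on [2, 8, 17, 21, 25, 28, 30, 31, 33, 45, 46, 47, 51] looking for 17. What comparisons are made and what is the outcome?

Binary search for 17 in [2, 8, 17, 21, 25, 28, 30, 31, 33, 45, 46, 47, 51]:

lo=0, hi=12, mid=6, arr[mid]=30 -> 30 > 17, search left half
lo=0, hi=5, mid=2, arr[mid]=17 -> Found target at index 2!

Binary search finds 17 at index 2 after 2 comparisons. The search repeatedly halves the search space by comparing with the middle element.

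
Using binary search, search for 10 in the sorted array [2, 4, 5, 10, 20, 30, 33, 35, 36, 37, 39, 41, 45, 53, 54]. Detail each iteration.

Binary search for 10 in [2, 4, 5, 10, 20, 30, 33, 35, 36, 37, 39, 41, 45, 53, 54]:

lo=0, hi=14, mid=7, arr[mid]=35 -> 35 > 10, search left half
lo=0, hi=6, mid=3, arr[mid]=10 -> Found target at index 3!

Binary search finds 10 at index 3 after 2 comparisons. The search repeatedly halves the search space by comparing with the middle element.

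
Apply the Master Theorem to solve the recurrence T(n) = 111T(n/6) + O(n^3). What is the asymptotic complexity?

Master Theorem for T(n) = 111T(n/6) + O(n^3):

a = 111, b = 6, c = 3
log_b(a) = log_6(111) = 2.6284

Case 3: c = 3 > log_6(111) = 2.6284
T(n) = O(n^3) = O(n^3)

For T(n) = 111T(n/6) + O(n^3): log_6(111) = 2.6284. This is Case 3 of the Master Theorem (c > log_b(a), work dominated by root), giving O(n^3).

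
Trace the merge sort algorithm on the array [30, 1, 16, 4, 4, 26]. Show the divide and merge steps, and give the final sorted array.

Merge sort trace:

Split: [30, 1, 16, 4, 4, 26] -> [30, 1, 16] and [4, 4, 26]
  Split: [30, 1, 16] -> [30] and [1, 16]
    Split: [1, 16] -> [1] and [16]
    Merge: [1] + [16] -> [1, 16]
  Merge: [30] + [1, 16] -> [1, 16, 30]
  Split: [4, 4, 26] -> [4] and [4, 26]
    Split: [4, 26] -> [4] and [26]
    Merge: [4] + [26] -> [4, 26]
  Merge: [4] + [4, 26] -> [4, 4, 26]
Merge: [1, 16, 30] + [4, 4, 26] -> [1, 4, 4, 16, 26, 30]

Final sorted array: [1, 4, 4, 16, 26, 30]

The merge sort proceeds by recursively splitting the array and merging sorted halves.
After all merges, the sorted array is [1, 4, 4, 16, 26, 30].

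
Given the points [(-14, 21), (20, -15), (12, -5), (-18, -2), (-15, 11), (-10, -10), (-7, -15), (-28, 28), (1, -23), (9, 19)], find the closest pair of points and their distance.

Computing all pairwise distances among 10 points:

d((-14, 21), (20, -15)) = 49.5177
d((-14, 21), (12, -5)) = 36.7696
d((-14, 21), (-18, -2)) = 23.3452
d((-14, 21), (-15, 11)) = 10.0499
d((-14, 21), (-10, -10)) = 31.257
d((-14, 21), (-7, -15)) = 36.6742
d((-14, 21), (-28, 28)) = 15.6525
d((-14, 21), (1, -23)) = 46.4866
d((-14, 21), (9, 19)) = 23.0868
d((20, -15), (12, -5)) = 12.8062
d((20, -15), (-18, -2)) = 40.1622
d((20, -15), (-15, 11)) = 43.6005
d((20, -15), (-10, -10)) = 30.4138
d((20, -15), (-7, -15)) = 27.0
d((20, -15), (-28, 28)) = 64.4438
d((20, -15), (1, -23)) = 20.6155
d((20, -15), (9, 19)) = 35.7351
d((12, -5), (-18, -2)) = 30.1496
d((12, -5), (-15, 11)) = 31.3847
d((12, -5), (-10, -10)) = 22.561
d((12, -5), (-7, -15)) = 21.4709
d((12, -5), (-28, 28)) = 51.8556
d((12, -5), (1, -23)) = 21.095
d((12, -5), (9, 19)) = 24.1868
d((-18, -2), (-15, 11)) = 13.3417
d((-18, -2), (-10, -10)) = 11.3137
d((-18, -2), (-7, -15)) = 17.0294
d((-18, -2), (-28, 28)) = 31.6228
d((-18, -2), (1, -23)) = 28.3196
d((-18, -2), (9, 19)) = 34.2053
d((-15, 11), (-10, -10)) = 21.587
d((-15, 11), (-7, -15)) = 27.2029
d((-15, 11), (-28, 28)) = 21.4009
d((-15, 11), (1, -23)) = 37.5766
d((-15, 11), (9, 19)) = 25.2982
d((-10, -10), (-7, -15)) = 5.831 <-- minimum
d((-10, -10), (-28, 28)) = 42.0476
d((-10, -10), (1, -23)) = 17.0294
d((-10, -10), (9, 19)) = 34.6699
d((-7, -15), (-28, 28)) = 47.8539
d((-7, -15), (1, -23)) = 11.3137
d((-7, -15), (9, 19)) = 37.5766
d((-28, 28), (1, -23)) = 58.6686
d((-28, 28), (9, 19)) = 38.0789
d((1, -23), (9, 19)) = 42.7551

Closest pair: (-10, -10) and (-7, -15) with distance 5.831

The closest pair is (-10, -10) and (-7, -15) with Euclidean distance 5.831. For 10 points, brute-force pairwise comparison is shown above. For large n, the divide-and-conquer algorithm (sort by x, recurse on halves, check the dividing strip) achieves O(n log n).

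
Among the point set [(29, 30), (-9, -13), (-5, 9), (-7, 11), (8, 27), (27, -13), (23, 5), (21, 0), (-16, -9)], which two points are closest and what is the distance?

Computing all pairwise distances among 9 points:

d((29, 30), (-9, -13)) = 57.3847
d((29, 30), (-5, 9)) = 39.9625
d((29, 30), (-7, 11)) = 40.7063
d((29, 30), (8, 27)) = 21.2132
d((29, 30), (27, -13)) = 43.0465
d((29, 30), (23, 5)) = 25.7099
d((29, 30), (21, 0)) = 31.0483
d((29, 30), (-16, -9)) = 59.5483
d((-9, -13), (-5, 9)) = 22.3607
d((-9, -13), (-7, 11)) = 24.0832
d((-9, -13), (8, 27)) = 43.4626
d((-9, -13), (27, -13)) = 36.0
d((-9, -13), (23, 5)) = 36.7151
d((-9, -13), (21, 0)) = 32.6956
d((-9, -13), (-16, -9)) = 8.0623
d((-5, 9), (-7, 11)) = 2.8284 <-- minimum
d((-5, 9), (8, 27)) = 22.2036
d((-5, 9), (27, -13)) = 38.833
d((-5, 9), (23, 5)) = 28.2843
d((-5, 9), (21, 0)) = 27.5136
d((-5, 9), (-16, -9)) = 21.095
d((-7, 11), (8, 27)) = 21.9317
d((-7, 11), (27, -13)) = 41.6173
d((-7, 11), (23, 5)) = 30.5941
d((-7, 11), (21, 0)) = 30.0832
d((-7, 11), (-16, -9)) = 21.9317
d((8, 27), (27, -13)) = 44.2832
d((8, 27), (23, 5)) = 26.6271
d((8, 27), (21, 0)) = 29.9666
d((8, 27), (-16, -9)) = 43.2666
d((27, -13), (23, 5)) = 18.4391
d((27, -13), (21, 0)) = 14.3178
d((27, -13), (-16, -9)) = 43.1856
d((23, 5), (21, 0)) = 5.3852
d((23, 5), (-16, -9)) = 41.4367
d((21, 0), (-16, -9)) = 38.0789

Closest pair: (-5, 9) and (-7, 11) with distance 2.8284

The closest pair is (-5, 9) and (-7, 11) with Euclidean distance 2.8284. For 9 points, brute-force pairwise comparison is shown above. For large n, the divide-and-conquer algorithm (sort by x, recurse on halves, check the dividing strip) achieves O(n log n).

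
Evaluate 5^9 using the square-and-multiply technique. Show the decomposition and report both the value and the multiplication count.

Computing 5^9 by squaring (build up from 5^1; each line after the first costs one multiplication):

5^1 = 5
5^2 = (5^1)^2 = 5^2 = 25
5^4 = (5^2)^2 = 25^2 = 625
5^8 = (5^4)^2 = 625^2 = 390625
5^9 = 5 * 5^8 = 5 * 390625 = 1953125

Result: 1953125
Multiplications needed: 4 (4 lines after 5^1)

5^9 = 1953125. Using exponentiation by squaring, this requires 4 multiplications. The key idea: if the exponent is even, square the half-power; if odd, multiply by the base once.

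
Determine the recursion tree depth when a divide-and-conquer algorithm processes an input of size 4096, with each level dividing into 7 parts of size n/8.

For divide and conquer with division factor 8:

Problem sizes at each level:
Level 0: 4096
Level 1: 512
Level 2: 64
Level 3: 8
Level 4: 1

The root is level 0 and the size-1 base case is level 4 (the tree spans levels 0 through 4, i.e. 5 levels counting the root), so the depth is the number of divisions: log_8(4096) = 4

The recursion tree depth is log_8(4096) = 4. At each level, the problem size is divided by 8, so it takes 4 divisions to reduce to a base case of size 1. The algorithm makes 7 recursive calls at each level.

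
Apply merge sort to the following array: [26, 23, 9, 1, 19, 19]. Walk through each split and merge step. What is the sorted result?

Merge sort trace:

Split: [26, 23, 9, 1, 19, 19] -> [26, 23, 9] and [1, 19, 19]
  Split: [26, 23, 9] -> [26] and [23, 9]
    Split: [23, 9] -> [23] and [9]
    Merge: [23] + [9] -> [9, 23]
  Merge: [26] + [9, 23] -> [9, 23, 26]
  Split: [1, 19, 19] -> [1] and [19, 19]
    Split: [19, 19] -> [19] and [19]
    Merge: [19] + [19] -> [19, 19]
  Merge: [1] + [19, 19] -> [1, 19, 19]
Merge: [9, 23, 26] + [1, 19, 19] -> [1, 9, 19, 19, 23, 26]

Final sorted array: [1, 9, 19, 19, 23, 26]

The merge sort proceeds by recursively splitting the array and merging sorted halves.
After all merges, the sorted array is [1, 9, 19, 19, 23, 26].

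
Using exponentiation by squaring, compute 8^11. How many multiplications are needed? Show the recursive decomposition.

Computing 8^11 by squaring (build up from 8^1; each line after the first costs one multiplication):

8^1 = 8
8^2 = (8^1)^2 = 8^2 = 64
8^4 = (8^2)^2 = 64^2 = 4096
8^5 = 8 * 8^4 = 8 * 4096 = 32768
8^10 = (8^5)^2 = 32768^2 = 1073741824
8^11 = 8 * 8^10 = 8 * 1073741824 = 8589934592

Result: 8589934592
Multiplications needed: 5 (5 lines after 8^1)

8^11 = 8589934592. Using exponentiation by squaring, this requires 5 multiplications. The key idea: if the exponent is even, square the half-power; if odd, multiply by the base once.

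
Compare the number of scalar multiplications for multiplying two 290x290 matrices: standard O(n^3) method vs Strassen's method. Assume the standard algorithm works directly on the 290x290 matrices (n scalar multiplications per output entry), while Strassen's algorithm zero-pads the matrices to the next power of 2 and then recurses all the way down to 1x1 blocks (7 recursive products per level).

Matrix multiplication for 290x290 matrices:

Strassen's algorithm requires power-of-2 dimensions. Pad 290x290 to 512x512 (next power of 2).

Standard algorithm: 290^3 = 24389000 multiplications
Strassen's algorithm: 7^(log2(512)) = 7^9 = 40353607 multiplications
Difference: 24389000 - 40353607 = -15964607 (Strassen uses MORE here due to padding overhead — for small or just-over-power-of-2 n, padding can outweigh the per-level savings)

Standard: 24389000 multiplications (290^3). Strassen: 40353607 multiplications (7^9, after padding to 512x512). Strassen reduces 8 recursive multiplications to 7 at each level.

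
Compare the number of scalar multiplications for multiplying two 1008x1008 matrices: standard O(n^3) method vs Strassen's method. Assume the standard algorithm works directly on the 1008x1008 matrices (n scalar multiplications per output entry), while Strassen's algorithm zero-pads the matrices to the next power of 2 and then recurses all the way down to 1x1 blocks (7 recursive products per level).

Matrix multiplication for 1008x1008 matrices:

Strassen's algorithm requires power-of-2 dimensions. Pad 1008x1008 to 1024x1024 (next power of 2).

Standard algorithm: 1008^3 = 1024192512 multiplications
Strassen's algorithm: 7^(log2(1024)) = 7^10 = 282475249 multiplications
Savings: 1024192512 - 282475249 = 741717263 multiplications

Standard: 1024192512 multiplications (1008^3). Strassen: 282475249 multiplications (7^10, after padding to 1024x1024). Strassen reduces 8 recursive multiplications to 7 at each level.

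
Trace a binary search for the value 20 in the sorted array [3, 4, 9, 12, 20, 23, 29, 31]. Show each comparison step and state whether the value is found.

Binary search for 20 in [3, 4, 9, 12, 20, 23, 29, 31]:

lo=0, hi=7, mid=3, arr[mid]=12 -> 12 < 20, search right half
lo=4, hi=7, mid=5, arr[mid]=23 -> 23 > 20, search left half
lo=4, hi=4, mid=4, arr[mid]=20 -> Found target at index 4!

Binary search finds 20 at index 4 after 3 comparisons. The search repeatedly halves the search space by comparing with the middle element.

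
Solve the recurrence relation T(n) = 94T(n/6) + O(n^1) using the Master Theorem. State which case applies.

Master Theorem for T(n) = 94T(n/6) + O(n^1):

a = 94, b = 6, c = 1
log_b(a) = log_6(94) = 2.5357

Case 1: c = 1 < log_6(94) = 2.5357
T(n) = O(n^(log_6 94))

For T(n) = 94T(n/6) + O(n^1): log_6(94) = 2.5357. This is Case 1 of the Master Theorem (c < log_b(a), work dominated by leaves), giving O(n^(log_6 94)).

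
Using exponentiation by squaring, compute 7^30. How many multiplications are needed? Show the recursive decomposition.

Computing 7^30 by squaring (build up from 7^1; each line after the first costs one multiplication):

7^1 = 7
7^2 = (7^1)^2 = 7^2 = 49
7^3 = 7 * 7^2 = 7 * 49 = 343
7^6 = (7^3)^2 = 343^2 = 117649
7^7 = 7 * 7^6 = 7 * 117649 = 823543
7^14 = (7^7)^2 = 823543^2 = 678223072849
7^15 = 7 * 7^14 = 7 * 678223072849 = 4747561509943
7^30 = (7^15)^2 = 4747561509943^2 = 22539340290692258087863249

Result: 22539340290692258087863249
Multiplications needed: 7 (7 lines after 7^1)

7^30 = 22539340290692258087863249. Using exponentiation by squaring, this requires 7 multiplications. The key idea: if the exponent is even, square the half-power; if odd, multiply by the base once.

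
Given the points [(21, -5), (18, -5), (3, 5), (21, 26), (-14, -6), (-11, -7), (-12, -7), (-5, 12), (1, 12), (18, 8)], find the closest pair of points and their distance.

Computing all pairwise distances among 10 points:

d((21, -5), (18, -5)) = 3.0
d((21, -5), (3, 5)) = 20.5913
d((21, -5), (21, 26)) = 31.0
d((21, -5), (-14, -6)) = 35.0143
d((21, -5), (-11, -7)) = 32.0624
d((21, -5), (-12, -7)) = 33.0606
d((21, -5), (-5, 12)) = 31.0644
d((21, -5), (1, 12)) = 26.2488
d((21, -5), (18, 8)) = 13.3417
d((18, -5), (3, 5)) = 18.0278
d((18, -5), (21, 26)) = 31.1448
d((18, -5), (-14, -6)) = 32.0156
d((18, -5), (-11, -7)) = 29.0689
d((18, -5), (-12, -7)) = 30.0666
d((18, -5), (-5, 12)) = 28.6007
d((18, -5), (1, 12)) = 24.0416
d((18, -5), (18, 8)) = 13.0
d((3, 5), (21, 26)) = 27.6586
d((3, 5), (-14, -6)) = 20.2485
d((3, 5), (-11, -7)) = 18.4391
d((3, 5), (-12, -7)) = 19.2094
d((3, 5), (-5, 12)) = 10.6301
d((3, 5), (1, 12)) = 7.2801
d((3, 5), (18, 8)) = 15.2971
d((21, 26), (-14, -6)) = 47.4236
d((21, 26), (-11, -7)) = 45.9674
d((21, 26), (-12, -7)) = 46.669
d((21, 26), (-5, 12)) = 29.5296
d((21, 26), (1, 12)) = 24.4131
d((21, 26), (18, 8)) = 18.2483
d((-14, -6), (-11, -7)) = 3.1623
d((-14, -6), (-12, -7)) = 2.2361
d((-14, -6), (-5, 12)) = 20.1246
d((-14, -6), (1, 12)) = 23.4307
d((-14, -6), (18, 8)) = 34.9285
d((-11, -7), (-12, -7)) = 1.0 <-- minimum
d((-11, -7), (-5, 12)) = 19.9249
d((-11, -7), (1, 12)) = 22.4722
d((-11, -7), (18, 8)) = 32.6497
d((-12, -7), (-5, 12)) = 20.2485
d((-12, -7), (1, 12)) = 23.0217
d((-12, -7), (18, 8)) = 33.541
d((-5, 12), (1, 12)) = 6.0
d((-5, 12), (18, 8)) = 23.3452
d((1, 12), (18, 8)) = 17.4642

Closest pair: (-11, -7) and (-12, -7) with distance 1.0

The closest pair is (-11, -7) and (-12, -7) with Euclidean distance 1.0. For 10 points, brute-force pairwise comparison is shown above. For large n, the divide-and-conquer algorithm (sort by x, recurse on halves, check the dividing strip) achieves O(n log n).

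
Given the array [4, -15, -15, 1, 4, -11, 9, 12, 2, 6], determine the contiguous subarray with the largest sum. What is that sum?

Using Kadane's algorithm on [4, -15, -15, 1, 4, -11, 9, 12, 2, 6]:

Scanning through the array:
Position 1 (value -15): max_ending_here = -11, max_so_far = 4
Position 2 (value -15): max_ending_here = -15, max_so_far = 4
Position 3 (value 1): max_ending_here = 1, max_so_far = 4
Position 4 (value 4): max_ending_here = 5, max_so_far = 5
Position 5 (value -11): max_ending_here = -6, max_so_far = 5
Position 6 (value 9): max_ending_here = 9, max_so_far = 9
Position 7 (value 12): max_ending_here = 21, max_so_far = 21
Position 8 (value 2): max_ending_here = 23, max_so_far = 23
Position 9 (value 6): max_ending_here = 29, max_so_far = 29

Maximum subarray: [9, 12, 2, 6]
Maximum sum: 29

The maximum subarray is [9, 12, 2, 6] with sum 29. This subarray runs from index 6 to index 9.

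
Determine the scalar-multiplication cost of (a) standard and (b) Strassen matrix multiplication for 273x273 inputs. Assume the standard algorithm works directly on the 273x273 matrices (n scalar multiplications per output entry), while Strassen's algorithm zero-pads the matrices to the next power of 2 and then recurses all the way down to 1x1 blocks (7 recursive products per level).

Matrix multiplication for 273x273 matrices:

Strassen's algorithm requires power-of-2 dimensions. Pad 273x273 to 512x512 (next power of 2).

Standard algorithm: 273^3 = 20346417 multiplications
Strassen's algorithm: 7^(log2(512)) = 7^9 = 40353607 multiplications
Difference: 20346417 - 40353607 = -20007190 (Strassen uses MORE here due to padding overhead — for small or just-over-power-of-2 n, padding can outweigh the per-level savings)

Standard: 20346417 multiplications (273^3). Strassen: 40353607 multiplications (7^9, after padding to 512x512). Strassen reduces 8 recursive multiplications to 7 at each level.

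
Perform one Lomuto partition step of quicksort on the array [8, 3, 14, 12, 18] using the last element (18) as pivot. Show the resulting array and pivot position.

Lomuto partition with pivot = 18:

Initial array: [8, 3, 14, 12, 18]

arr[0]=8 <= 18: swap with position 0, array becomes [8, 3, 14, 12, 18]
arr[1]=3 <= 18: swap with position 1, array becomes [8, 3, 14, 12, 18]
arr[2]=14 <= 18: swap with position 2, array becomes [8, 3, 14, 12, 18]
arr[3]=12 <= 18: swap with position 3, array becomes [8, 3, 14, 12, 18]

Place pivot at position 4: [8, 3, 14, 12, 18]
Pivot position: 4

After partitioning with pivot 18, the array becomes [8, 3, 14, 12, 18]. The pivot is placed at index 4. All elements to the left of the pivot are <= 18, and all elements to the right are > 18.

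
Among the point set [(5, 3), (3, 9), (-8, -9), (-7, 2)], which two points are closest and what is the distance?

Computing all pairwise distances among 4 points:

d((5, 3), (3, 9)) = 6.3246 <-- minimum
d((5, 3), (-8, -9)) = 17.6918
d((5, 3), (-7, 2)) = 12.0416
d((3, 9), (-8, -9)) = 21.095
d((3, 9), (-7, 2)) = 12.2066
d((-8, -9), (-7, 2)) = 11.0454

Closest pair: (5, 3) and (3, 9) with distance 6.3246

The closest pair is (5, 3) and (3, 9) with Euclidean distance 6.3246. For 4 points, brute-force pairwise comparison is shown above. For large n, the divide-and-conquer algorithm (sort by x, recurse on halves, check the dividing strip) achieves O(n log n).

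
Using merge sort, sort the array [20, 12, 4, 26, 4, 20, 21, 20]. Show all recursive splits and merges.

Merge sort trace:

Split: [20, 12, 4, 26, 4, 20, 21, 20] -> [20, 12, 4, 26] and [4, 20, 21, 20]
  Split: [20, 12, 4, 26] -> [20, 12] and [4, 26]
    Split: [20, 12] -> [20] and [12]
    Merge: [20] + [12] -> [12, 20]
    Split: [4, 26] -> [4] and [26]
    Merge: [4] + [26] -> [4, 26]
  Merge: [12, 20] + [4, 26] -> [4, 12, 20, 26]
  Split: [4, 20, 21, 20] -> [4, 20] and [21, 20]
    Split: [4, 20] -> [4] and [20]
    Merge: [4] + [20] -> [4, 20]
    Split: [21, 20] -> [21] and [20]
    Merge: [21] + [20] -> [20, 21]
  Merge: [4, 20] + [20, 21] -> [4, 20, 20, 21]
Merge: [4, 12, 20, 26] + [4, 20, 20, 21] -> [4, 4, 12, 20, 20, 20, 21, 26]

Final sorted array: [4, 4, 12, 20, 20, 20, 21, 26]

The merge sort proceeds by recursively splitting the array and merging sorted halves.
After all merges, the sorted array is [4, 4, 12, 20, 20, 20, 21, 26].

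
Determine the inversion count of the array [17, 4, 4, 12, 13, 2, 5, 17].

Finding inversions in [17, 4, 4, 12, 13, 2, 5, 17]:

(0, 1): arr[0]=17 > arr[1]=4
(0, 2): arr[0]=17 > arr[2]=4
(0, 3): arr[0]=17 > arr[3]=12
(0, 4): arr[0]=17 > arr[4]=13
(0, 5): arr[0]=17 > arr[5]=2
(0, 6): arr[0]=17 > arr[6]=5
(1, 5): arr[1]=4 > arr[5]=2
(2, 5): arr[2]=4 > arr[5]=2
(3, 5): arr[3]=12 > arr[5]=2
(3, 6): arr[3]=12 > arr[6]=5
(4, 5): arr[4]=13 > arr[5]=2
(4, 6): arr[4]=13 > arr[6]=5

Total inversions: 12

The array has 12 inversion(s): (0,1), (0,2), (0,3), (0,4), (0,5), (0,6), (1,5), (2,5), (3,5), (3,6), (4,5), (4,6). Each pair (i,j) satisfies i < j and arr[i] > arr[j].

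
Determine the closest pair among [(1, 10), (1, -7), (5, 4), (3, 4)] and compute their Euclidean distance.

Computing all pairwise distances among 4 points:

d((1, 10), (1, -7)) = 17.0
d((1, 10), (5, 4)) = 7.2111
d((1, 10), (3, 4)) = 6.3246
d((1, -7), (5, 4)) = 11.7047
d((1, -7), (3, 4)) = 11.1803
d((5, 4), (3, 4)) = 2.0 <-- minimum

Closest pair: (5, 4) and (3, 4) with distance 2.0

The closest pair is (5, 4) and (3, 4) with Euclidean distance 2.0. For 4 points, brute-force pairwise comparison is shown above. For large n, the divide-and-conquer algorithm (sort by x, recurse on halves, check the dividing strip) achieves O(n log n).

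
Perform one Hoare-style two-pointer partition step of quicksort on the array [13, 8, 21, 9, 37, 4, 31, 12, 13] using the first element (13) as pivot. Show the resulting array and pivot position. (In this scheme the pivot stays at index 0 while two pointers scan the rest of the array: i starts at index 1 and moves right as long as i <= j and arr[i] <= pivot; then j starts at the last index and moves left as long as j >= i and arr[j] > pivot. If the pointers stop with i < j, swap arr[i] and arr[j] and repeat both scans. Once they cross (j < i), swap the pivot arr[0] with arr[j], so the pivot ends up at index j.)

Hoare-style two-pointer partition with pivot = 13:

Initial array: [13, 8, 21, 9, 37, 4, 31, 12, 13]

Pointers start at i = 1, j = 8.
i stops at index 2 (arr[2]=21 > 13), j stops at index 8 (arr[8]=13 <= 13): swap arr[2] and arr[8], array becomes [13, 8, 13, 9, 37, 4, 31, 12, 21]
i stops at index 4 (arr[4]=37 > 13), j stops at index 7 (arr[7]=12 <= 13): swap arr[4] and arr[7], array becomes [13, 8, 13, 9, 12, 4, 31, 37, 21]
i ends at 6, j ends at 5: the pointers have crossed (j < i), so scanning stops.

Swap pivot arr[0] with arr[5] to place pivot at position 5: [4, 8, 13, 9, 12, 13, 31, 37, 21]
Pivot position: 5

After partitioning with pivot 13, the array becomes [4, 8, 13, 9, 12, 13, 31, 37, 21]. The pivot is placed at index 5. All elements to the left of the pivot are <= 13, and all elements to the right are > 13.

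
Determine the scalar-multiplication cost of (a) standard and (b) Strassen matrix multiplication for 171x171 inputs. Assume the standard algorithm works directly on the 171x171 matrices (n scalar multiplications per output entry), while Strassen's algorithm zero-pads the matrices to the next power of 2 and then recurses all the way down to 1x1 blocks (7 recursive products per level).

Matrix multiplication for 171x171 matrices:

Strassen's algorithm requires power-of-2 dimensions. Pad 171x171 to 256x256 (next power of 2).

Standard algorithm: 171^3 = 5000211 multiplications
Strassen's algorithm: 7^(log2(256)) = 7^8 = 5764801 multiplications
Difference: 5000211 - 5764801 = -764590 (Strassen uses MORE here due to padding overhead — for small or just-over-power-of-2 n, padding can outweigh the per-level savings)

Standard: 5000211 multiplications (171^3). Strassen: 5764801 multiplications (7^8, after padding to 256x256). Strassen reduces 8 recursive multiplications to 7 at each level.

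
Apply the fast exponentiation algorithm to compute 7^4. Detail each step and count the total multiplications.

Computing 7^4 by squaring (build up from 7^1; each line after the first costs one multiplication):

7^1 = 7
7^2 = (7^1)^2 = 7^2 = 49
7^4 = (7^2)^2 = 49^2 = 2401

Result: 2401
Multiplications needed: 2 (2 lines after 7^1)

7^4 = 2401. Using exponentiation by squaring, this requires 2 multiplications. The key idea: if the exponent is even, square the half-power; if odd, multiply by the base once.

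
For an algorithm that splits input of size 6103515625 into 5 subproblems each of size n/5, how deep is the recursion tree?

For divide and conquer with division factor 5:

Problem sizes at each level:
Level 0: 6103515625
Level 1: 1220703125
Level 2: 244140625
Level 3: 48828125
Level 4: 9765625
Level 5: 1953125
Level 6: 390625
Level 7: 78125
Level 8: 15625
Level 9: 3125
Level 10: 625
Level 11: 125
Level 12: 25
Level 13: 5
Level 14: 1

The root is level 0 and the size-1 base case is level 14 (the tree spans levels 0 through 14, i.e. 15 levels counting the root), so the depth is the number of divisions: log_5(6103515625) = 14

The recursion tree depth is log_5(6103515625) = 14. At each level, the problem size is divided by 5, so it takes 14 divisions to reduce to a base case of size 1. The algorithm makes 5 recursive calls at each level.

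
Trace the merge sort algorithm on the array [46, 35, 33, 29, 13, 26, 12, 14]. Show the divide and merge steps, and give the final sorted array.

Merge sort trace:

Split: [46, 35, 33, 29, 13, 26, 12, 14] -> [46, 35, 33, 29] and [13, 26, 12, 14]
  Split: [46, 35, 33, 29] -> [46, 35] and [33, 29]
    Split: [46, 35] -> [46] and [35]
    Merge: [46] + [35] -> [35, 46]
    Split: [33, 29] -> [33] and [29]
    Merge: [33] + [29] -> [29, 33]
  Merge: [35, 46] + [29, 33] -> [29, 33, 35, 46]
  Split: [13, 26, 12, 14] -> [13, 26] and [12, 14]
    Split: [13, 26] -> [13] and [26]
    Merge: [13] + [26] -> [13, 26]
    Split: [12, 14] -> [12] and [14]
    Merge: [12] + [14] -> [12, 14]
  Merge: [13, 26] + [12, 14] -> [12, 13, 14, 26]
Merge: [29, 33, 35, 46] + [12, 13, 14, 26] -> [12, 13, 14, 26, 29, 33, 35, 46]

Final sorted array: [12, 13, 14, 26, 29, 33, 35, 46]

The merge sort proceeds by recursively splitting the array and merging sorted halves.
After all merges, the sorted array is [12, 13, 14, 26, 29, 33, 35, 46].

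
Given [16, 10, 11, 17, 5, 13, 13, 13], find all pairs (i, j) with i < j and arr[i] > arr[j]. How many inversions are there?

Finding inversions in [16, 10, 11, 17, 5, 13, 13, 13]:

(0, 1): arr[0]=16 > arr[1]=10
(0, 2): arr[0]=16 > arr[2]=11
(0, 4): arr[0]=16 > arr[4]=5
(0, 5): arr[0]=16 > arr[5]=13
(0, 6): arr[0]=16 > arr[6]=13
(0, 7): arr[0]=16 > arr[7]=13
(1, 4): arr[1]=10 > arr[4]=5
(2, 4): arr[2]=11 > arr[4]=5
(3, 4): arr[3]=17 > arr[4]=5
(3, 5): arr[3]=17 > arr[5]=13
(3, 6): arr[3]=17 > arr[6]=13
(3, 7): arr[3]=17 > arr[7]=13

Total inversions: 12

The array has 12 inversion(s): (0,1), (0,2), (0,4), (0,5), (0,6), (0,7), (1,4), (2,4), (3,4), (3,5), (3,6), (3,7). Each pair (i,j) satisfies i < j and arr[i] > arr[j].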